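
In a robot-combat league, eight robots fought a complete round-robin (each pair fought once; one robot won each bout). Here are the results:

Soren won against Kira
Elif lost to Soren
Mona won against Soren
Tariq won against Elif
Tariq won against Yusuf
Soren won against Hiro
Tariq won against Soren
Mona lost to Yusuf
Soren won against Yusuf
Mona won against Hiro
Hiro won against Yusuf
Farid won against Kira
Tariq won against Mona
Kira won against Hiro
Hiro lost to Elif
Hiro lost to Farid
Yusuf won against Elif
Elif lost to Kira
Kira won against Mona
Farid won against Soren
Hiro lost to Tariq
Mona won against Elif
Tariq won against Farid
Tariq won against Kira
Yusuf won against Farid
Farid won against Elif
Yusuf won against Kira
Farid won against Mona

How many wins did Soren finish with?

Soren's results: beat Yusuf, Elif, Kira, Hiro; lost to Mona, Farid, Tariq.
That is 4 wins.

4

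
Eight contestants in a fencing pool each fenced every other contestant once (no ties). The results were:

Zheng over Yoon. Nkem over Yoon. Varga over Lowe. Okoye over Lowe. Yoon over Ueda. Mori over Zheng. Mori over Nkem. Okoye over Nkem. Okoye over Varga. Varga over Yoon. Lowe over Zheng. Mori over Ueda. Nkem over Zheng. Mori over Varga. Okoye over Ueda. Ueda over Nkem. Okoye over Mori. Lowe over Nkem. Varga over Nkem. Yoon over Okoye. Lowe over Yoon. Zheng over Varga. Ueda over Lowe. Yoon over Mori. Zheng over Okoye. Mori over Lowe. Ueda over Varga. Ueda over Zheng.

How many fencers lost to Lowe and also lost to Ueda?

Lowe beat: Zheng, Yoon, Nkem.
Ueda beat: Zheng, Nkem, Varga, Lowe.
Both beat: Zheng, Nkem — 2.

2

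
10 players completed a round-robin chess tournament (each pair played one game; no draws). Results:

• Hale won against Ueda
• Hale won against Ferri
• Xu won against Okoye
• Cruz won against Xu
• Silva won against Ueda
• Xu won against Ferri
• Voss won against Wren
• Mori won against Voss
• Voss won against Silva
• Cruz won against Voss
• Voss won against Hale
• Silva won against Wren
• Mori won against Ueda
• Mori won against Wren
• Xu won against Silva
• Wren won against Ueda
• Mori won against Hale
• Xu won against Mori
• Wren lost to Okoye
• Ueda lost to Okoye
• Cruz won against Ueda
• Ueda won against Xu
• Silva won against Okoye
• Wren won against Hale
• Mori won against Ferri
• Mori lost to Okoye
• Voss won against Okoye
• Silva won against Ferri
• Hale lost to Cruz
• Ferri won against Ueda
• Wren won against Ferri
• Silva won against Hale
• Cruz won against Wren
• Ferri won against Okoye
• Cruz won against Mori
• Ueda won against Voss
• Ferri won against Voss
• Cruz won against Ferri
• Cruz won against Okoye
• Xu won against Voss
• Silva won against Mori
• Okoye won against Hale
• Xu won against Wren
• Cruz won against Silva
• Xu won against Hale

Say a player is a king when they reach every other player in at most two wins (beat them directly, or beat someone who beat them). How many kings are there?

Hale cannot reach Silva, Wren, Cruz, Mori in two steps.
Silva cannot reach Cruz in two steps.
Xu cannot reach Cruz in two steps.
Voss cannot reach Xu, Cruz in two steps.
Ferri cannot reach Cruz in two steps.
Wren cannot reach Silva, Cruz, Mori in two steps.
Ueda cannot reach Cruz in two steps.
Cruz reaches everyone (king).
Mori cannot reach Cruz in two steps.
Okoye cannot reach Silva, Cruz in two steps.
Kings: Cruz — 1.

1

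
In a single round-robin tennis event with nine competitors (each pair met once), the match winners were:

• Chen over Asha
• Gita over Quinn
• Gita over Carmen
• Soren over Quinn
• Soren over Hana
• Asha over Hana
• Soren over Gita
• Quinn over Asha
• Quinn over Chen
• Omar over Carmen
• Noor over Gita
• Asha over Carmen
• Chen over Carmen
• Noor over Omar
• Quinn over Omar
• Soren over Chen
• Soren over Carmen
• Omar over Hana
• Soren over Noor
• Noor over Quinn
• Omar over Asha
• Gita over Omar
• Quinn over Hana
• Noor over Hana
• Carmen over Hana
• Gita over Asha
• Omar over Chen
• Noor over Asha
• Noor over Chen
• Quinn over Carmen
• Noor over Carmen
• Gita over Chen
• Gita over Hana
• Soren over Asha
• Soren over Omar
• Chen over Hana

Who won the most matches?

Win totals: Omar 4, Hana 0, Noor 7, Chen 3, Asha 2, Carmen 1, Gita 6, Soren 8, Quinn 5.
Soren leads with 8 wins (next highest: 7).

Soren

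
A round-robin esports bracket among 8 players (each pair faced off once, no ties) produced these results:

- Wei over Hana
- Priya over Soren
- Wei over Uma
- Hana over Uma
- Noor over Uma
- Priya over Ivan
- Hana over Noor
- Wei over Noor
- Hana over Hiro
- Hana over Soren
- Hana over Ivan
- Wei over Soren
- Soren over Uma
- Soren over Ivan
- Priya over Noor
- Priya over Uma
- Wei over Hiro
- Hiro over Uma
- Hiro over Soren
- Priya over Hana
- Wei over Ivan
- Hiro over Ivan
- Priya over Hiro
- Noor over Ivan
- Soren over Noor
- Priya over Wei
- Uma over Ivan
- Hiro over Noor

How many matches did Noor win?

2

Noor's results: beat Ivan, Uma; lost to Hana, Priya, Soren, Wei, Hiro.
That is 2 wins.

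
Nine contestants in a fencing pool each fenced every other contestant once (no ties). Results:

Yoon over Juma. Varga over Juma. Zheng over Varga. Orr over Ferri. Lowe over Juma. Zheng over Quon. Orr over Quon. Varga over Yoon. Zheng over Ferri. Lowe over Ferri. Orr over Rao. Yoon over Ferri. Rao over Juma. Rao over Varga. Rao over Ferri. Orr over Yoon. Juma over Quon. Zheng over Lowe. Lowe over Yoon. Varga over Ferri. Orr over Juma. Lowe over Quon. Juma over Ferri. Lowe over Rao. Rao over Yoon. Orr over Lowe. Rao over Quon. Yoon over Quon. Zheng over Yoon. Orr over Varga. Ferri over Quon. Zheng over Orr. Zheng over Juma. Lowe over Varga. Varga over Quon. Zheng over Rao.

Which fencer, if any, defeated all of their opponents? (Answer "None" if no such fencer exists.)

Zheng

Zheng has 8 wins out of 8 opponents — a perfect record.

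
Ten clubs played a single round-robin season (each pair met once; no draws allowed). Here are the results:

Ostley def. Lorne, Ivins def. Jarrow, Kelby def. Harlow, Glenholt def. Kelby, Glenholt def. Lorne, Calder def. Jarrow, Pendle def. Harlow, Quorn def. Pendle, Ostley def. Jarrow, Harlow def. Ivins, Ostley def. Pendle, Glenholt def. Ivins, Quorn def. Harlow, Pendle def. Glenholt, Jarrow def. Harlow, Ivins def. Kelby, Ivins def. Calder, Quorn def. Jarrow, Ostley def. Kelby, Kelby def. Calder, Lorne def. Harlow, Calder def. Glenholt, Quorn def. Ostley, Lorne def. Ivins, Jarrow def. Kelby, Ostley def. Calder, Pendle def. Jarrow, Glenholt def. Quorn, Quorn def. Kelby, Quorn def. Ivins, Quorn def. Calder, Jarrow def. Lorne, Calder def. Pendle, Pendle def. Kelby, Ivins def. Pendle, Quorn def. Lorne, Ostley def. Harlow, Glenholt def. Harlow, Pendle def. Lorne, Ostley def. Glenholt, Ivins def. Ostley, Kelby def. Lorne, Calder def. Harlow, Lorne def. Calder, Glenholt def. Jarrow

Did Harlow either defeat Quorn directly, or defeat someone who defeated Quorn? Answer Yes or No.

No

Harlow did not beat Quorn directly.
Harlow beat Ivins, but each of them lost to Quorn. No two-step path.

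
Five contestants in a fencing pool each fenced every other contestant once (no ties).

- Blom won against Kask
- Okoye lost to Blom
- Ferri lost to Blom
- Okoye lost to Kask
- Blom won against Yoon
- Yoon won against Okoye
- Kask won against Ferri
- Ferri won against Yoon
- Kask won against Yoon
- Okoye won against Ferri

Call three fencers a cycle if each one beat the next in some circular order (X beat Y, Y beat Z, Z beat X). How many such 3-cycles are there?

1

Win totals: Okoye 1, Yoon 1, Blom 4, Ferri 1, Kask 3.
A fencer with w wins dominates both others in C(w,2) triples; summing gives 0 + 0 + 6 + 0 + 3 = 9 transitive triples.
Total triples C(5,3) = 10, so cyclic triples = 10 − 9 = 1.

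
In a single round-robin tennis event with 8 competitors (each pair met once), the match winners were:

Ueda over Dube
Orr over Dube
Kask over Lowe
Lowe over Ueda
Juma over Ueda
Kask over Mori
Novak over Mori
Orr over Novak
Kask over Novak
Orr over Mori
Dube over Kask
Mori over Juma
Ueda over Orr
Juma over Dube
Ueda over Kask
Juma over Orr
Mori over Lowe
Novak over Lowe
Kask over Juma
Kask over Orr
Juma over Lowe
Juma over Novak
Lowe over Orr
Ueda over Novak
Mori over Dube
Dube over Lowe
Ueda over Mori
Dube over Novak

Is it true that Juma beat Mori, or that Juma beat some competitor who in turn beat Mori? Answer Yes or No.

Yes

Juma did not beat Mori directly.
Juma beat Novak, Lowe, Orr, Ueda, Dube. Of those, Novak beat Mori.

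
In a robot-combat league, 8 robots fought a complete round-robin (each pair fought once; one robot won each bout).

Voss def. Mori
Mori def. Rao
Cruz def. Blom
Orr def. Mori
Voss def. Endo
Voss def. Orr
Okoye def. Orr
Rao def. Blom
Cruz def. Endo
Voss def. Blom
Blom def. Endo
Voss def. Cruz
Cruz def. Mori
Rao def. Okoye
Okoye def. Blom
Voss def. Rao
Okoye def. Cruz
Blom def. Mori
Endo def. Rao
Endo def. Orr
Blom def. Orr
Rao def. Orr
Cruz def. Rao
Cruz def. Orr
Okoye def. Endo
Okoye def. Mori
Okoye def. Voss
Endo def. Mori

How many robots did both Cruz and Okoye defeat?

Cruz beat: Blom, Rao, Endo, Orr, Mori.
Okoye beat: Blom, Endo, Orr, Cruz, Voss, Mori.
Both beat: Blom, Endo, Orr, Mori — 4.

4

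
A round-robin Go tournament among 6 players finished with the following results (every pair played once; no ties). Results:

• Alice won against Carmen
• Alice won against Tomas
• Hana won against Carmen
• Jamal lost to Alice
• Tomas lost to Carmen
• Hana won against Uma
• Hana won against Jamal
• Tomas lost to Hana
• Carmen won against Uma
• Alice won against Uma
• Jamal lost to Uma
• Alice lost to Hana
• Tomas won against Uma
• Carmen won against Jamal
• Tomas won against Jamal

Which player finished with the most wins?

Hana

Win totals: Hana 5, Tomas 2, Jamal 0, Uma 1, Carmen 3, Alice 4.
Hana leads with 5 wins (next highest: 4).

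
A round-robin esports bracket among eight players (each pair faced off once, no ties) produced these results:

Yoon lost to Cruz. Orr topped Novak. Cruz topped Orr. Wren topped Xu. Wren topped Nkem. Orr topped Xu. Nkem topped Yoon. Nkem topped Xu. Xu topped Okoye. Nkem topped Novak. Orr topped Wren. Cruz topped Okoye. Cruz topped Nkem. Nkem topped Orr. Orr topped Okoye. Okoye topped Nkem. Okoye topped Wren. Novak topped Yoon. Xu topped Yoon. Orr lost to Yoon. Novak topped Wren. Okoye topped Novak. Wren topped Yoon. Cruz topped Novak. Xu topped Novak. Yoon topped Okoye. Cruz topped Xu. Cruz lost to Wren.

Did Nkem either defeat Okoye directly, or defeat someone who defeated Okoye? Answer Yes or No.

Nkem did not beat Okoye directly.
Nkem beat Novak, Orr, Yoon, Xu. Of those, Orr beat Okoye.

Yes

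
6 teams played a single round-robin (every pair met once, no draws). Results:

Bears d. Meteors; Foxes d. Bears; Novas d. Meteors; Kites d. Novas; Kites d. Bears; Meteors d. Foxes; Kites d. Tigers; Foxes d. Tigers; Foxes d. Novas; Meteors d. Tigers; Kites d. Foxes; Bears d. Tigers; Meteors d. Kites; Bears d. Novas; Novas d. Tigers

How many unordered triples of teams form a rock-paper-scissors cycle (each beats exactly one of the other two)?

Win totals: Bears 3, Novas 2, Foxes 3, Tigers 0, Kites 4, Meteors 3.
A team with w wins dominates both others in C(w,2) triples; summing gives 3 + 1 + 3 + 0 + 6 + 3 = 16 transitive triples.
Total triples C(6,3) = 20, so cyclic triples = 20 − 16 = 4.

4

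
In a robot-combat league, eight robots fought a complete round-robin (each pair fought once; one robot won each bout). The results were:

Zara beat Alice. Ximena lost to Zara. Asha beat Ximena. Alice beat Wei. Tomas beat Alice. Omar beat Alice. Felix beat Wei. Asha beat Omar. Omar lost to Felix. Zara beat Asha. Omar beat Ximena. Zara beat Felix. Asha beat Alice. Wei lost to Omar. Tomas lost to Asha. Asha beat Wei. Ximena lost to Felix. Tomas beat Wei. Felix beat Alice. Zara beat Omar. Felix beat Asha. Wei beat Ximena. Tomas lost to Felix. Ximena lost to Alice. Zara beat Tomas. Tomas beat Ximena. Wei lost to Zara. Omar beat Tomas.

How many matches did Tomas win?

3

Tomas' results: beat Wei, Ximena, Alice; lost to Omar, Zara, Asha, Felix.
That is 3 wins.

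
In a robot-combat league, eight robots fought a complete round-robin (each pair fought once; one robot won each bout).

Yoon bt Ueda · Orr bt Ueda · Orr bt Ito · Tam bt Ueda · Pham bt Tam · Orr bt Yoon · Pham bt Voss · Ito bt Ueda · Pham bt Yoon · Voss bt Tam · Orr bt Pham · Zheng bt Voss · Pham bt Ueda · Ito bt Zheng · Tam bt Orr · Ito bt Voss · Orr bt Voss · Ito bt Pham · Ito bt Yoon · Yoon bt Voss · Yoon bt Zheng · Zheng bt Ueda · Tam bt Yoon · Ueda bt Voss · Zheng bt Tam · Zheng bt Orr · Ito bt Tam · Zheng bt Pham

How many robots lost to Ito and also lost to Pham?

Ito beat: Voss, Yoon, Ueda, Zheng, Tam, Pham.
Pham beat: Voss, Yoon, Ueda, Tam.
Both beat: Voss, Yoon, Ueda, Tam — 4.

4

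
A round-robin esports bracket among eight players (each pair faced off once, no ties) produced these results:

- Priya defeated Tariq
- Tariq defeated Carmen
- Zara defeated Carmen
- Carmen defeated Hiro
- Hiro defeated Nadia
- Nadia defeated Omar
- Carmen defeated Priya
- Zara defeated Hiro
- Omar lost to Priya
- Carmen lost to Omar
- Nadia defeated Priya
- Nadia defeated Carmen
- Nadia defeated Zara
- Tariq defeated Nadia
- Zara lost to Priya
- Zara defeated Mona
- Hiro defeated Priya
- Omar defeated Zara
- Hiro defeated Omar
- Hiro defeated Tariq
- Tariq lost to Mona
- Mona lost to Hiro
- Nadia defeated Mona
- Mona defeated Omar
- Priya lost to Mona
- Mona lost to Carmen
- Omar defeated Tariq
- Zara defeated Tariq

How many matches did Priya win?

3

Priya's results: beat Omar, Zara, Tariq; lost to Mona, Carmen, Hiro, Nadia.
That is 3 wins.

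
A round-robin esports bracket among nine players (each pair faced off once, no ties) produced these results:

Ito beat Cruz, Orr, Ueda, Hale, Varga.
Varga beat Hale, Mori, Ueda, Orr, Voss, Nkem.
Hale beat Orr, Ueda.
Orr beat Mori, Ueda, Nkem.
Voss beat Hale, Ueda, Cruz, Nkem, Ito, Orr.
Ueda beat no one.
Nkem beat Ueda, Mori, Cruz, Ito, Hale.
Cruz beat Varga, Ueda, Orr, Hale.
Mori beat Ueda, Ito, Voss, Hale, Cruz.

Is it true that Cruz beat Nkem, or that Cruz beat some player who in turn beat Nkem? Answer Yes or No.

Cruz did not beat Nkem directly.
Cruz beat Orr, Varga, Ueda, Hale. Of those, Orr beat Nkem.

Yes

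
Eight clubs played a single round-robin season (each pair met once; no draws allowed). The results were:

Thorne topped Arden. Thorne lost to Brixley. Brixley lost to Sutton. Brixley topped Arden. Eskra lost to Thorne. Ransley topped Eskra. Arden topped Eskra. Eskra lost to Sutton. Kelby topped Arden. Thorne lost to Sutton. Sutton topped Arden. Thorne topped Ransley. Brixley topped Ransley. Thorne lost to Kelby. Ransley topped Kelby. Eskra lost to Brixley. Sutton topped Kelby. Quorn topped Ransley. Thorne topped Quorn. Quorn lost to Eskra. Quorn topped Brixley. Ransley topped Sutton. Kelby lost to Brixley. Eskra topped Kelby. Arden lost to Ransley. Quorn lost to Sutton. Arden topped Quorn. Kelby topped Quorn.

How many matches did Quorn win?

2

Quorn's results: beat Brixley, Ransley; lost to Kelby, Arden, Eskra, Thorne, Sutton.
That is 2 wins.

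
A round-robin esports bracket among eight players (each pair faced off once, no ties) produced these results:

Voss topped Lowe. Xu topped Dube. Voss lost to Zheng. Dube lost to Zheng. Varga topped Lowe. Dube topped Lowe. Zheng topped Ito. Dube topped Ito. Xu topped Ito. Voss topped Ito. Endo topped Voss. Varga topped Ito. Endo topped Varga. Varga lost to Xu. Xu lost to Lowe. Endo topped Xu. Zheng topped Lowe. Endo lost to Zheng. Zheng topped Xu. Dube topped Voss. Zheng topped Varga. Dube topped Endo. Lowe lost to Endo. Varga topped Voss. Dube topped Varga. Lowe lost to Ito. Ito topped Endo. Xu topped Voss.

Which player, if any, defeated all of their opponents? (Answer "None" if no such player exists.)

Zheng has 7 wins out of 7 opponents — a perfect record.

Zheng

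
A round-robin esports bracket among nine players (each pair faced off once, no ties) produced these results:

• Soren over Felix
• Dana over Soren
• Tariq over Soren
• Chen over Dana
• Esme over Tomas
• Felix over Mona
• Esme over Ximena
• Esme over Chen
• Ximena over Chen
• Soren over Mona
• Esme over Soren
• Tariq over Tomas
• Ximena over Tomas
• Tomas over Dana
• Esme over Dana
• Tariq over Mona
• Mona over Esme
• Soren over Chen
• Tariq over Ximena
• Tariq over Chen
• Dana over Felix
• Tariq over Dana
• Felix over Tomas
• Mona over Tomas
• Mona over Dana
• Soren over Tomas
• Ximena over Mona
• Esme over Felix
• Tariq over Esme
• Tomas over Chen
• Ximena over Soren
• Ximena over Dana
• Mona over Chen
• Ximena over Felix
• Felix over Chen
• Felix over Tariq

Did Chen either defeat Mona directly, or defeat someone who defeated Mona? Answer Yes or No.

Chen did not beat Mona directly.
Chen beat Dana, but each of them lost to Mona. No two-step path.

No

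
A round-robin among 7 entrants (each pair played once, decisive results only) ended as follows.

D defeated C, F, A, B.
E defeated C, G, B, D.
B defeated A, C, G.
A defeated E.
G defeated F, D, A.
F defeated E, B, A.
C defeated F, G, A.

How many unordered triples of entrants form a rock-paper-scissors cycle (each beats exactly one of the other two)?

Win totals: A 1, B 3, C 3, D 4, E 4, F 3, G 3.
An entrant with w wins dominates both others in C(w,2) triples; summing gives 0 + 3 + 3 + 6 + 6 + 3 + 3 = 24 transitive triples.
Total triples C(7,3) = 35, so cyclic triples = 35 − 24 = 11.

11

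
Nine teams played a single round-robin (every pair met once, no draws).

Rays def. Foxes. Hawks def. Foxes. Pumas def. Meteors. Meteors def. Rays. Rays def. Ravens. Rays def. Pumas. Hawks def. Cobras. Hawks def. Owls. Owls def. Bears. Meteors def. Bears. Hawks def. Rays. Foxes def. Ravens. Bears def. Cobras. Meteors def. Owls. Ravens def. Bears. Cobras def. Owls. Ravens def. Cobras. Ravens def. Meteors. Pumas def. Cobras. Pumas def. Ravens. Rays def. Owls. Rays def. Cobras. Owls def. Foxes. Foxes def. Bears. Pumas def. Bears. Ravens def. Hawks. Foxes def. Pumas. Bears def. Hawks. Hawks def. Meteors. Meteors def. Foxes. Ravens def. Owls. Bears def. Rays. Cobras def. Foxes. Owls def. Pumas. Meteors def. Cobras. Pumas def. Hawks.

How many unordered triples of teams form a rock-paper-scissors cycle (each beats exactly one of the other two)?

24

Win totals: Hawks 5, Foxes 3, Meteors 5, Rays 5, Cobras 2, Owls 3, Pumas 5, Bears 3, Ravens 5.
A team with w wins dominates both others in C(w,2) triples; summing gives 10 + 3 + 10 + 10 + 1 + 3 + 10 + 3 + 10 = 60 transitive triples.
Total triples C(9,3) = 84, so cyclic triples = 84 − 60 = 24.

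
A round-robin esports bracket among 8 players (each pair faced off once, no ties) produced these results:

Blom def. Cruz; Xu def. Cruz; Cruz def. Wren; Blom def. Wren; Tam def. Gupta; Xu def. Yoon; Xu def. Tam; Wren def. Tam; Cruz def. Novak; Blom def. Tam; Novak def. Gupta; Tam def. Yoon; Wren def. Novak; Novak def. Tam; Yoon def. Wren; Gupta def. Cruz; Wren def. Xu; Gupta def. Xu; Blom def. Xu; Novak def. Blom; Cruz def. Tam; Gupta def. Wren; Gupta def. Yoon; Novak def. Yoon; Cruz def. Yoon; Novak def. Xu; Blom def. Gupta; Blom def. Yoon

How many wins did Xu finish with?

3

Xu's results: beat Cruz, Tam, Yoon; lost to Wren, Novak, Blom, Gupta.
That is 3 wins.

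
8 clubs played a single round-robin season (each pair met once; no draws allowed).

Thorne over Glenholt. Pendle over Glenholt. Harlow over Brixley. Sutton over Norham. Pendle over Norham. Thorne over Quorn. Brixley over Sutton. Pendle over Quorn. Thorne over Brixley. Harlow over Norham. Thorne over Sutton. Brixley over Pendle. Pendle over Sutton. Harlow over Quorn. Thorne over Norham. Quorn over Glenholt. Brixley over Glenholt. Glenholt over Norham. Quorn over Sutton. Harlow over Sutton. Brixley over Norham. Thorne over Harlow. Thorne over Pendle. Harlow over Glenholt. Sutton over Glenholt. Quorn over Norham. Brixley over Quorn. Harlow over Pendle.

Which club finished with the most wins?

Thorne

Win totals: Glenholt 1, Norham 0, Harlow 6, Sutton 2, Pendle 4, Quorn 3, Thorne 7, Brixley 5.
Thorne leads with 7 wins (next highest: 6).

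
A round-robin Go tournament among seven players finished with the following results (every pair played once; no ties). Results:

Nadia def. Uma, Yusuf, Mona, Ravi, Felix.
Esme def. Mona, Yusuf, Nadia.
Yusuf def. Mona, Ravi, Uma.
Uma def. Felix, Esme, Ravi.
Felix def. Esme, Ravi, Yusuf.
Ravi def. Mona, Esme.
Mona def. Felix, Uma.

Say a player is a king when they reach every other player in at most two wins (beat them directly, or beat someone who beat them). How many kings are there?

5

Esme reaches everyone (king).
Felix reaches everyone (king).
Uma reaches everyone (king).
Mona cannot reach Nadia in two steps.
Yusuf cannot reach Nadia in two steps.
Nadia reaches everyone (king).
Ravi reaches everyone (king).
Kings: Esme, Felix, Uma, Nadia, Ravi — 5.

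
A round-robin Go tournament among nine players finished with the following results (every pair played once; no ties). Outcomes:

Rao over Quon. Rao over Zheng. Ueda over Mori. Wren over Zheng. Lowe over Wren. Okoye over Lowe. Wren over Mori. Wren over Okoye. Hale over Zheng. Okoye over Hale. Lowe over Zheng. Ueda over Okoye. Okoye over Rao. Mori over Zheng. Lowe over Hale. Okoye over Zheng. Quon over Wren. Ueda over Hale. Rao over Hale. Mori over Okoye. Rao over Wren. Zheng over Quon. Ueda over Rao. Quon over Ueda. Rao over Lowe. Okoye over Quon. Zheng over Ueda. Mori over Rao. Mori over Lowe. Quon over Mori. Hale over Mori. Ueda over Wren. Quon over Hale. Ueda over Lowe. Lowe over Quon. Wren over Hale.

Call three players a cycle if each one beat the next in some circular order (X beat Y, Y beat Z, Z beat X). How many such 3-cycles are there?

Win totals: Okoye 5, Mori 4, Quon 4, Hale 2, Rao 5, Zheng 2, Ueda 6, Lowe 4, Wren 4.
A player with w wins dominates both others in C(w,2) triples; summing gives 10 + 6 + 6 + 1 + 10 + 1 + 15 + 6 + 6 = 61 transitive triples.
Total triples C(9,3) = 84, so cyclic triples = 84 − 61 = 23.

23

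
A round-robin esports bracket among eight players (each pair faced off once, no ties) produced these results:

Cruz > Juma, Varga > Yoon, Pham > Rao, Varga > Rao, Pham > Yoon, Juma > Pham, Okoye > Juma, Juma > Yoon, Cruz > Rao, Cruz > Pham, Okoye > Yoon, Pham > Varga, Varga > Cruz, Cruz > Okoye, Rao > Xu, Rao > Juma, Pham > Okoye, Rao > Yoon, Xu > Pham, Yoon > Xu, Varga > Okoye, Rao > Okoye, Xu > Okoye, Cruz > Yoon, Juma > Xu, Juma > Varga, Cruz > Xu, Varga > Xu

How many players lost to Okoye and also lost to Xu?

Okoye beat: Juma, Yoon.
Xu beat: Okoye, Pham.
No one was beaten by both.

0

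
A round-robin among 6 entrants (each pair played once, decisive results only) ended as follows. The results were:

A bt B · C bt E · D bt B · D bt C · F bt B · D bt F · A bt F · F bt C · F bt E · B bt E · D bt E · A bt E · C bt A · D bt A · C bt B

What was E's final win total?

E's results: beat no one; lost to A, B, C, D, F.
That is 0 wins.

0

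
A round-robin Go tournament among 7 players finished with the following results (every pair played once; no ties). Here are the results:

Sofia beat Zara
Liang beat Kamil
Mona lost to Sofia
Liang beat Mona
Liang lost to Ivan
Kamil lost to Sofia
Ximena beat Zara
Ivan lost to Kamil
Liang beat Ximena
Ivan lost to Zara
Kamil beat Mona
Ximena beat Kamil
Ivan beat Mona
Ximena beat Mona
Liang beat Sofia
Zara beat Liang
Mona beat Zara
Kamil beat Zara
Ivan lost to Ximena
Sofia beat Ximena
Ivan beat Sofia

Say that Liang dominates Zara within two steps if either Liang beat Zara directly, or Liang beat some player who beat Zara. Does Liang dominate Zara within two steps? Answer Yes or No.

Yes

Liang did not beat Zara directly.
Liang beat Kamil, Ximena, Sofia, Mona. Of those, Kamil beat Zara.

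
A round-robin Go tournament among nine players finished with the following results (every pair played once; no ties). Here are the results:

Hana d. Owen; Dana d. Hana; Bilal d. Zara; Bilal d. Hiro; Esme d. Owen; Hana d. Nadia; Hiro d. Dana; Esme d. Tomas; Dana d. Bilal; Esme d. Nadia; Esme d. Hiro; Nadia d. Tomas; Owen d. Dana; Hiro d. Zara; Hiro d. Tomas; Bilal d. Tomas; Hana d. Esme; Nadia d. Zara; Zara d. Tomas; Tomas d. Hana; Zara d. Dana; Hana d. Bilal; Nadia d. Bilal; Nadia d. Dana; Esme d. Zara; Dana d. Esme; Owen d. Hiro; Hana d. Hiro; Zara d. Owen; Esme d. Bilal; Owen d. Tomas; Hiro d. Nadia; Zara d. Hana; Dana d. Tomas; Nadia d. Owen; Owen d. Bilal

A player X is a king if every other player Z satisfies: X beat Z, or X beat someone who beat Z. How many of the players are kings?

7

Esme reaches everyone (king).
Nadia reaches everyone (king).
Hiro reaches everyone (king).
Hana reaches everyone (king).
Tomas cannot reach Dana, Zara in two steps.
Dana reaches everyone (king).
Bilal cannot reach Esme in two steps.
Owen reaches everyone (king).
Zara reaches everyone (king).
Kings: Esme, Nadia, Hiro, Hana, Dana, Owen, Zara — 7.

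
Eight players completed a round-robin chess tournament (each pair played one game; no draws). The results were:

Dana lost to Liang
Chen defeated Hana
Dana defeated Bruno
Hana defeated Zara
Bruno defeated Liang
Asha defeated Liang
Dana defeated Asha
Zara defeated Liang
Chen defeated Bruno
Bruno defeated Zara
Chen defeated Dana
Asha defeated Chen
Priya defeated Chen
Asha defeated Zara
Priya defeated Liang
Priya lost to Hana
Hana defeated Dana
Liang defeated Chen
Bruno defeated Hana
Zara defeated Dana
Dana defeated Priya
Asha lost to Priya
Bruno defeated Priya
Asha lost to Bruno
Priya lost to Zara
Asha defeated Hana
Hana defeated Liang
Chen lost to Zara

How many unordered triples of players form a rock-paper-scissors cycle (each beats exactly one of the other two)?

Win totals: Asha 4, Chen 3, Liang 2, Priya 3, Bruno 5, Zara 4, Hana 4, Dana 3.
A player with w wins dominates both others in C(w,2) triples; summing gives 6 + 3 + 1 + 3 + 10 + 6 + 6 + 3 = 38 transitive triples.
Total triples C(8,3) = 56, so cyclic triples = 56 − 38 = 18.

18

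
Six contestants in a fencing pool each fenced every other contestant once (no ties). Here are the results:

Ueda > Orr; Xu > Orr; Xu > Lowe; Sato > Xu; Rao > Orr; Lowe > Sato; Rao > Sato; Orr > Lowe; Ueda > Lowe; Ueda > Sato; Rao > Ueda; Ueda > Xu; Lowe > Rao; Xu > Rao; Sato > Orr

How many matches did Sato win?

Sato's results: beat Xu, Orr; lost to Rao, Lowe, Ueda.
That is 2 wins.

2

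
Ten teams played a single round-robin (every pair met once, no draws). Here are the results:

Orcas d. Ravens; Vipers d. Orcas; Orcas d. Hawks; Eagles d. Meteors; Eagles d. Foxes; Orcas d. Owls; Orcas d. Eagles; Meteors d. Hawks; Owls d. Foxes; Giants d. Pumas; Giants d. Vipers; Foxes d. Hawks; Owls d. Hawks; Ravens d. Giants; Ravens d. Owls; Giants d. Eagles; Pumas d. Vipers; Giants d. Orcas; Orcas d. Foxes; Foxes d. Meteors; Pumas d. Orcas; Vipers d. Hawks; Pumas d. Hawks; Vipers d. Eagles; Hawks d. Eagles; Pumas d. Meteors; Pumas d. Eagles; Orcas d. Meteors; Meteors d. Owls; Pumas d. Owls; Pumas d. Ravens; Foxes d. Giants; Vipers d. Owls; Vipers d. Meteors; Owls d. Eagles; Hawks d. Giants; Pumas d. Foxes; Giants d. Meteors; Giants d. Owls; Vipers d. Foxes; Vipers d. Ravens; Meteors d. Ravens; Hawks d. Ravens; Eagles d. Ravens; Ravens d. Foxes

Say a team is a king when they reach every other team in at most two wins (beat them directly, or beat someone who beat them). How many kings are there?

Meteors cannot reach Orcas, Vipers, Pumas in two steps.
Orcas cannot reach Vipers, Pumas in two steps.
Hawks reaches everyone (king).
Vipers cannot reach Pumas in two steps.
Giants reaches everyone (king).
Foxes reaches everyone (king).
Eagles cannot reach Orcas, Vipers, Pumas in two steps.
Owls cannot reach Orcas, Vipers, Pumas in two steps.
Ravens reaches everyone (king).
Pumas reaches everyone (king).
Kings: Hawks, Giants, Foxes, Ravens, Pumas — 5.

5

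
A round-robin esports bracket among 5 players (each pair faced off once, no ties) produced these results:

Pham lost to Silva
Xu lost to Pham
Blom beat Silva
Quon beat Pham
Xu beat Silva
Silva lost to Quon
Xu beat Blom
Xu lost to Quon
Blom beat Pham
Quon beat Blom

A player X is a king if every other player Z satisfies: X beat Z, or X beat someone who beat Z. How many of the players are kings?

Xu cannot reach Quon in two steps.
Pham cannot reach Quon in two steps.
Blom cannot reach Quon in two steps.
Quon reaches everyone (king).
Silva cannot reach Blom, Quon in two steps.
Kings: Quon — 1.

1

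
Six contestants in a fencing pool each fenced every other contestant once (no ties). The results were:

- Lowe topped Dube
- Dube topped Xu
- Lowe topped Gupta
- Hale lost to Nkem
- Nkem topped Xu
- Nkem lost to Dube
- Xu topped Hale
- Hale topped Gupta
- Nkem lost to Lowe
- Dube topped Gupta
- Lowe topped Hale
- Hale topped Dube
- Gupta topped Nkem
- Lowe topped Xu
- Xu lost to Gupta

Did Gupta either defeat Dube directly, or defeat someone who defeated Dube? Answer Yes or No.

Gupta did not beat Dube directly.
Gupta beat Xu, Nkem, but each of them lost to Dube. No two-step path.

No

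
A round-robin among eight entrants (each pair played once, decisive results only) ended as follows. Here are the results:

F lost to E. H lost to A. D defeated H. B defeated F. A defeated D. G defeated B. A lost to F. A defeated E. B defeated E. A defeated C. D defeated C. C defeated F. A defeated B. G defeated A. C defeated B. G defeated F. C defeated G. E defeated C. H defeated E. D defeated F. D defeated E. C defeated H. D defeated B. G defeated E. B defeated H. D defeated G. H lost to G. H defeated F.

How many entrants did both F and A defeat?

F beat: A.
A beat: B, C, D, E, H.
No one was beaten by both.

0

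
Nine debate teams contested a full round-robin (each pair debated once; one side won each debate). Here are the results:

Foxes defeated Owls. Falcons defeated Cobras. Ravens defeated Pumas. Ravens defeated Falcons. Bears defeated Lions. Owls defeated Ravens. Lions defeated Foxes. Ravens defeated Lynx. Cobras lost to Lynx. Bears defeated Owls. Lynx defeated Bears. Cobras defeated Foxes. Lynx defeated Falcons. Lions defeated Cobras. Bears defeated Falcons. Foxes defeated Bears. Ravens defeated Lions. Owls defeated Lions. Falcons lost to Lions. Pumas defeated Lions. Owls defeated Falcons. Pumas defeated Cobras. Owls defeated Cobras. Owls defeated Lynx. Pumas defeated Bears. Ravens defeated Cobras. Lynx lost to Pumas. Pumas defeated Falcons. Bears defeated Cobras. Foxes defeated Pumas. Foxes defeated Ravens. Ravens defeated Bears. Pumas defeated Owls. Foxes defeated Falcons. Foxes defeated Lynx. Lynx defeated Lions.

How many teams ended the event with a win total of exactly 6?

Win totals: Bears 4, Pumas 6, Cobras 1, Owls 5, Lynx 4, Foxes 6, Lions 3, Falcons 1, Ravens 6.
Exactly 6: Pumas, Foxes, Ravens — 3 teams.

3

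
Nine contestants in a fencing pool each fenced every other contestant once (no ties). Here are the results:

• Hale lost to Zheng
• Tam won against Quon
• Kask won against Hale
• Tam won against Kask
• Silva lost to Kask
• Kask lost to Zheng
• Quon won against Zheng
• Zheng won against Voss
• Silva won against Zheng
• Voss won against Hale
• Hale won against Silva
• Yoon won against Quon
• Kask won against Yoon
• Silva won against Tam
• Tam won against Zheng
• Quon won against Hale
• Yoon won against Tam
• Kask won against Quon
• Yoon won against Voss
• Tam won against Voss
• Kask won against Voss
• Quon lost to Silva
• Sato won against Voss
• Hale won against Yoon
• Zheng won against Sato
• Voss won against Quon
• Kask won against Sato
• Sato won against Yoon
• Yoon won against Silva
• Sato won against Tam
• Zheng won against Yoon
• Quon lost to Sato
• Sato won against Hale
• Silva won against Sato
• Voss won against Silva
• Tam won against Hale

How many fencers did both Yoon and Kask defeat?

Yoon beat: Quon, Tam, Voss, Silva.
Kask beat: Quon, Yoon, Sato, Hale, Voss, Silva.
Both beat: Quon, Voss, Silva — 3.

3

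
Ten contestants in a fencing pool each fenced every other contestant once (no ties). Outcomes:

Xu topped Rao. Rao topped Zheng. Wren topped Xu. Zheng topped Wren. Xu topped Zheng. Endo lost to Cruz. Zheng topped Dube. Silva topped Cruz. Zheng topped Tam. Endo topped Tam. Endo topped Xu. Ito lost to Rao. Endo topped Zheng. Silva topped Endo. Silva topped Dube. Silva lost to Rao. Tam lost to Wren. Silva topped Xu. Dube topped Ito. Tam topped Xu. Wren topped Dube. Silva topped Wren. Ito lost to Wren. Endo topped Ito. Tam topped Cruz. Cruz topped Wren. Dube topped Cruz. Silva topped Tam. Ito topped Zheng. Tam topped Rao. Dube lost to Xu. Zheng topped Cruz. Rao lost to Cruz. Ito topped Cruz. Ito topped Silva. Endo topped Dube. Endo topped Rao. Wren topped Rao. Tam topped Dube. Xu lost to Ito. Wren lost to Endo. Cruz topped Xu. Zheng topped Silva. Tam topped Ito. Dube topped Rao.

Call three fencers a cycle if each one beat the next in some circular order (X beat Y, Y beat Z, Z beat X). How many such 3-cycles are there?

Win totals: Rao 3, Xu 3, Dube 3, Tam 5, Silva 6, Zheng 5, Endo 7, Wren 5, Cruz 4, Ito 4.
A fencer with w wins dominates both others in C(w,2) triples; summing gives 3 + 3 + 3 + 10 + 15 + 10 + 21 + 10 + 6 + 6 = 87 transitive triples.
Total triples C(10,3) = 120, so cyclic triples = 120 − 87 = 33.

33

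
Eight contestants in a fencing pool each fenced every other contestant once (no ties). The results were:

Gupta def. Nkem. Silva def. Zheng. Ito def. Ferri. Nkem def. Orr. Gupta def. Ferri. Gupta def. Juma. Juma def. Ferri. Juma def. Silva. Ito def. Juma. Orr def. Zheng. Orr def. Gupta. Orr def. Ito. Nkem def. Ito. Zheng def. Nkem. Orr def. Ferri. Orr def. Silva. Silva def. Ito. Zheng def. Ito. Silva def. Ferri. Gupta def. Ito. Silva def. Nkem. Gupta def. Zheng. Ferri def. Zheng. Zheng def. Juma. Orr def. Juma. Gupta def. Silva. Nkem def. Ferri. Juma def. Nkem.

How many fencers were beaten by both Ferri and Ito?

Ferri beat: Zheng.
Ito beat: Ferri, Juma.
No one was beaten by both.

0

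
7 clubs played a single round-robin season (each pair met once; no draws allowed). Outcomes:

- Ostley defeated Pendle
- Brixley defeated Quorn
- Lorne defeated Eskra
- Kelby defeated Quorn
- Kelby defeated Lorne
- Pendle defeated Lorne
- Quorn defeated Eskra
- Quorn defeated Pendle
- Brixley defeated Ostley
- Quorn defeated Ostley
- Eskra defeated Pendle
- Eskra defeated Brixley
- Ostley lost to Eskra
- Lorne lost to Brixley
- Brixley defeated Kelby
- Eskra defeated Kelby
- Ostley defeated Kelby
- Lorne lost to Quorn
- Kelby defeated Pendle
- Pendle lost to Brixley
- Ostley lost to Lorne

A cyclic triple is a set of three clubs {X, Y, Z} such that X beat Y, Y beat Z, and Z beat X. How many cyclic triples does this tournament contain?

8

Win totals: Lorne 2, Pendle 1, Brixley 5, Quorn 4, Kelby 3, Ostley 2, Eskra 4.
A club with w wins dominates both others in C(w,2) triples; summing gives 1 + 0 + 10 + 6 + 3 + 1 + 6 = 27 transitive triples.
Total triples C(7,3) = 35, so cyclic triples = 35 − 27 = 8.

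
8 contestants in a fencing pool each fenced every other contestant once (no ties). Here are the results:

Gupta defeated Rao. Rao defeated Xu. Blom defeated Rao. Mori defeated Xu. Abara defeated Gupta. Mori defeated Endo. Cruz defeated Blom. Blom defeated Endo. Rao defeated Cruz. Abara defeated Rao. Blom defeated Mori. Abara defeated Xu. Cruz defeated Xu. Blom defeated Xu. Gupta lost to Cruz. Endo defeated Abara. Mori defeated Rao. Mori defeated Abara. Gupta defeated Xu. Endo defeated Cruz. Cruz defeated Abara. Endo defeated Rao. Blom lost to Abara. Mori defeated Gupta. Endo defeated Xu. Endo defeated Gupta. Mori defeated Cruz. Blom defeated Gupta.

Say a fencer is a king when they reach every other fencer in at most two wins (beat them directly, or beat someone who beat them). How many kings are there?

4

Blom reaches everyone (king).
Xu cannot reach Blom, Rao, Mori, Abara, Endo, Cruz, Gupta in two steps.
Rao cannot reach Mori, Endo in two steps.
Mori reaches everyone (king).
Abara reaches everyone (king).
Endo cannot reach Mori in two steps.
Cruz reaches everyone (king).
Gupta cannot reach Blom, Mori, Abara, Endo in two steps.
Kings: Blom, Mori, Abara, Cruz — 4.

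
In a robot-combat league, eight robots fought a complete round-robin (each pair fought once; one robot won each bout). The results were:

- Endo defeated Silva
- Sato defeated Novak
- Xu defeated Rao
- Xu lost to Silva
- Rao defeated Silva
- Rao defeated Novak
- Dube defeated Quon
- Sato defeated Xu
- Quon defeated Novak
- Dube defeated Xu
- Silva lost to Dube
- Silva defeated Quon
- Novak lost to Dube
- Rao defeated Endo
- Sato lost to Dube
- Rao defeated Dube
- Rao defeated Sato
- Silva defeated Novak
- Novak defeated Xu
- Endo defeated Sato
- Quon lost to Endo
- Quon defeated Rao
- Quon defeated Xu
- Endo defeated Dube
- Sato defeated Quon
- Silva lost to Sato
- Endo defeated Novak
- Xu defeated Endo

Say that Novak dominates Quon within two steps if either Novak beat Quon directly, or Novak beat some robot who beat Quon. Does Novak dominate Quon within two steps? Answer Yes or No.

Novak did not beat Quon directly.
Novak beat Xu, but each of them lost to Quon. No two-step path.

No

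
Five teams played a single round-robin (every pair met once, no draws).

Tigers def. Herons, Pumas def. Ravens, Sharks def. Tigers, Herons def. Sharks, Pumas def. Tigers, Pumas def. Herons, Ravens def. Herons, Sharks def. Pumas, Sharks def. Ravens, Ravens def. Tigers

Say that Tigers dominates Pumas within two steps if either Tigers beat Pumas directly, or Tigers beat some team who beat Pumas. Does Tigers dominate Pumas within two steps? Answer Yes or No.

No

Tigers did not beat Pumas directly.
Tigers beat Herons, but each of them lost to Pumas. No two-step path.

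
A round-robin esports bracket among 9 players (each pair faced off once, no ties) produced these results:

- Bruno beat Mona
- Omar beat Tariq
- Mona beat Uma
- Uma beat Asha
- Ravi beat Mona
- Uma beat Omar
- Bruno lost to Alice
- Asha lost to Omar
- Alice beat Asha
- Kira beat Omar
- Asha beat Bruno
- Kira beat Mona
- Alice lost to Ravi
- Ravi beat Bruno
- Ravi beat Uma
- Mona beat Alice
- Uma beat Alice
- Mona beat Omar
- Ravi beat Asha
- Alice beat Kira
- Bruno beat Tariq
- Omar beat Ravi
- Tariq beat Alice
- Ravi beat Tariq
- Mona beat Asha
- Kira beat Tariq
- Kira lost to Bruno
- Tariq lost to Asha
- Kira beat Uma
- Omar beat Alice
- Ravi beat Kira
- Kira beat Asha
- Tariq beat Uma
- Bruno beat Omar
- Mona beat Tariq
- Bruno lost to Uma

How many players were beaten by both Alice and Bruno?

1

Alice beat: Kira, Bruno, Asha.
Bruno beat: Tariq, Kira, Omar, Mona.
Both beat: Kira — 1.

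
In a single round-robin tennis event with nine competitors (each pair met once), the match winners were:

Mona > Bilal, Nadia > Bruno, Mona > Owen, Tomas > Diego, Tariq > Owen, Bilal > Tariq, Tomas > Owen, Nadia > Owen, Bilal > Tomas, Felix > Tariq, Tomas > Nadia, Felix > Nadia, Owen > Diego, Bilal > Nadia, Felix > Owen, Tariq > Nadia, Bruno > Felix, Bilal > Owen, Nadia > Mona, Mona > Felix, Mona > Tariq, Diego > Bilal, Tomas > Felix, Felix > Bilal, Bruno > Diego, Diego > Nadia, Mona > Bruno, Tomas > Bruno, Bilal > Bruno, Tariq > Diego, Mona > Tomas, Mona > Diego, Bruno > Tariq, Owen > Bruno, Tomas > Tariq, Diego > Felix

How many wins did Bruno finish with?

3

Bruno's results: beat Felix, Diego, Tariq; lost to Nadia, Mona, Owen, Tomas, Bilal.
That is 3 wins.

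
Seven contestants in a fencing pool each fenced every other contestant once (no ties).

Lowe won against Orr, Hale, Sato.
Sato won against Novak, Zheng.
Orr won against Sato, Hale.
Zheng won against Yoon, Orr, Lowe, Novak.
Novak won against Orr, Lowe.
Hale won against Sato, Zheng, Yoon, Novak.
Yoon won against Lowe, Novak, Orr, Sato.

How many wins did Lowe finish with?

Lowe's results: beat Hale, Sato, Orr; lost to Zheng, Yoon, Novak.
That is 3 wins.

3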